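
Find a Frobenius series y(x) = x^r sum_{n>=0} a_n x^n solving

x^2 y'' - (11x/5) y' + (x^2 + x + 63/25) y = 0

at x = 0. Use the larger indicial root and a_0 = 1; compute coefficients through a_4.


Write in Frobenius form y'' + (p(x)/x) y' + (q(x)/x^2) y = 0:
  p(x) = -11/5,  q(x) = x^2 + x + 63/25.
Indicial equation: r(r-1) + (-11/5) r + (63/25) = 0 -> roots r_1 = 9/5, r_2 = 7/5.
Take r = r_1 = 9/5. Let y(x) = x^r sum_{n>=0} a_n x^n with a_0 = 1.
Substitute y = x^r sum a_n x^n and match x^{r+n}. The recurrence is
  D(n) a_n + 1 a_{n-1} + 1 a_{n-2} = 0,  where D(n) = (r+n)(r+n-1) + (-11/5)(r+n) + (63/25).
  a_n = [-1 a_{n-1} - 1 a_{n-2}] / D(n).
Since the indicial polynomial factors as (r - r_1)(r - r_2), D(n) = (r_1 + n - r_1)(r_1 + n - r_2) = n(n + 2/5).
Evaluating step by step (a_0 = 1):
  n = 1: D(1) = 1(1 + 2/5) = 7/5; numerator = -1(1) = -1; a_1 = (-1)/(7/5) = -5/7
  n = 2: D(2) = 2(2 + 2/5) = 24/5; numerator = -1(-5/7) - 1(1) = -2/7; a_2 = (-2/7)/(24/5) = -5/84
  n = 3: D(3) = 3(3 + 2/5) = 51/5; numerator = -1(-5/84) - 1(-5/7) = 65/84; a_3 = (65/84)/(51/5) = 325/4284
  n = 4: D(4) = 4(4 + 2/5) = 88/5; numerator = -1(325/4284) - 1(-5/84) = -5/306; a_4 = (-5/306)/(88/5) = -25/26928

r = 9/5; a_0 = 1; a_1 = -5/7; a_2 = -5/84; a_3 = 325/4284; a_4 = -25/26928


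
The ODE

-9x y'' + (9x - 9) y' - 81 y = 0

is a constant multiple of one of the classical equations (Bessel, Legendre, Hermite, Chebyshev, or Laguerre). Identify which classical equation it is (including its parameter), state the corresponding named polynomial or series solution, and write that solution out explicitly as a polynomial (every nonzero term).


All three coefficients share the factor -9; dividing through by -9 gives  x y'' + (1 - x) y' + 9 y = 0.
This matches the Laguerre equation x y'' + (1 - x) y' + n y = 0 with n = 9; the polynomial solution is L_9(x).
With y = sum_k a_k x^k, matching x^k gives (k+1)k a_{k+1} + (k+1) a_{k+1} - k a_k + n a_k = 0, i.e. (k+1)^2 a_{k+1} = (k - n) a_k = (k - 9) a_k. The right side vanishes at k = 9, so the series terminates at degree 9.
Standard normalization L_n(0) = 1 gives a_0 = 1. Work upward with a_{k+1} = (k - 9) a_k / (k+1)^2:
  a_1 = (0 - 9)(1) / 1^2 = -9/1 = -9
  a_2 = (1 - 9)(-9) / 2^2 = 72/4 = 18
  a_3 = (2 - 9)(18) / 3^2 = -126/9 = -14
  a_4 = (3 - 9)(-14) / 4^2 = 84/16 = 21/4
  a_5 = (4 - 9)(21/4) / 5^2 = (-105/4)/25 = -21/20
  a_6 = (5 - 9)(-21/20) / 6^2 = (21/5)/36 = 7/60
  a_7 = (6 - 9)(7/60) / 7^2 = (-7/20)/49 = -1/140
  a_8 = (7 - 9)(-1/140) / 8^2 = (1/70)/64 = 1/4480
  a_9 = (8 - 9)(1/4480) / 9^2 = (-1/4480)/81 = -1/362880
Hence L_9(x) = -x^9/362880 + x^8/4480 - x^7/140 + 7 x^6/60 - 21 x^5/20 + 21 x^4/4 - 14 x^3 + 18 x^2 - 9 x + 1.

L_9(x); series = -x^9/362880 + x^8/4480 - x^7/140 + 7 x^6/60 - 21 x^5/20 + 21 x^4/4 - 14 x^3 + 18 x^2 - 9 x + 1


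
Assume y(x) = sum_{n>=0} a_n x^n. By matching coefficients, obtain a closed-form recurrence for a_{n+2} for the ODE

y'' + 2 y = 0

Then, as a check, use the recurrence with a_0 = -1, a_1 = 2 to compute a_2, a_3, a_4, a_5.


Substitute y = sum_n a_n x^n into y'' + (const) y = 0.
y''(x) = sum_{n>=0} (n+2)(n+1) a_{n+2} x^n.
The ODE becomes sum_n [(n+2)(n+1) a_{n+2} + 2 a_n] x^n = 0.
Setting each coefficient to zero gives the recurrence:
  (n+2)(n+1) a_{n+2} + 2 a_n = 0,
  a_{n+2} = -2 / ((n+1)(n+2)) a_n.

Check with a_0 = -1, a_1 = 2 (apply the recurrence for n = 0, 1, 2, 3): a_0 = -1, a_1 = 2, a_2 = 1, a_3 = -2/3, a_4 = -1/6, a_5 = 1/15.

a_{n+2} = -2/((n+1)(n+2)) * a_n; check: a_0 = -1, a_1 = 2, a_2 = 1, a_3 = -2/3, a_4 = -1/6, a_5 = 1/15


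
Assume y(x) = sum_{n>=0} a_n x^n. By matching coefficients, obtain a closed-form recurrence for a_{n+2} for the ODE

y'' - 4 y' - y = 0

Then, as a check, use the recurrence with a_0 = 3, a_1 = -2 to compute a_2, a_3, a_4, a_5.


Substitute y = sum_n a_n x^n.
y''(x) has coefficient (n+2)(n+1) a_{n+2} at x^n;
-4 y'(x) has coefficient -4 (n+1) a_{n+1} at x^n;
-y(x) has coefficient -1 a_n at x^n.
Matching x^n: (n+2)(n+1) a_{n+2} - 4 (n+1) a_{n+1} - 1 a_n = 0.
Thus a_{n+2} = [4 (n+1) a_{n+1} + 1 a_n] / ((n+1)(n+2)).

Check with a_0 = 3, a_1 = -2 (apply the recurrence for n = 0, 1, 2, 3): a_0 = 3, a_1 = -2, a_2 = -5/2, a_3 = -11/3, a_4 = -31/8, a_5 = -197/60.

a_(n+2) = [4 (n+1) a_(n+1) + 1 a_n] / ((n+1)(n+2)); check: a_0 = 3, a_1 = -2, a_2 = -5/2, a_3 = -11/3, a_4 = -31/8, a_5 = -197/60


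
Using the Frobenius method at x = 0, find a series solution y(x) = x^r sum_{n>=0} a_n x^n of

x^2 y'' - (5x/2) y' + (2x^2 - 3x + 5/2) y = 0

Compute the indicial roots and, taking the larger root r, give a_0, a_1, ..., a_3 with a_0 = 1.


Write in Frobenius form y'' + (p(x)/x) y' + (q(x)/x^2) y = 0:
  p(x) = -5/2,  q(x) = 2x^2 - 3x + 5/2.
Indicial equation: r(r-1) + (-5/2) r + (5/2) = 0 -> roots r_1 = 5/2, r_2 = 1.
Take r = r_1 = 5/2. Let y(x) = x^r sum_{n>=0} a_n x^n with a_0 = 1.
Substitute y = x^r sum a_n x^n and match x^{r+n}. The recurrence is
  D(n) a_n - 3 a_{n-1} + 2 a_{n-2} = 0,  where D(n) = (r+n)(r+n-1) + (-5/2)(r+n) + (5/2).
  a_n = [3 a_{n-1} - 2 a_{n-2}] / D(n).
Since the indicial polynomial factors as (r - r_1)(r - r_2), D(n) = (r_1 + n - r_1)(r_1 + n - r_2) = n(n + 3/2).
Evaluating step by step (a_0 = 1):
  n = 1: D(1) = 1(1 + 3/2) = 5/2; numerator = 3(1) = 3; a_1 = (3)/(5/2) = 6/5
  n = 2: D(2) = 2(2 + 3/2) = 7; numerator = 3(6/5) - 2(1) = 8/5; a_2 = (8/5)/(7) = 8/35
  n = 3: D(3) = 3(3 + 3/2) = 27/2; numerator = 3(8/35) - 2(6/5) = -12/7; a_3 = (-12/7)/(27/2) = -8/63

r = 5/2; a_0 = 1; a_1 = 6/5; a_2 = 8/35; a_3 = -8/63


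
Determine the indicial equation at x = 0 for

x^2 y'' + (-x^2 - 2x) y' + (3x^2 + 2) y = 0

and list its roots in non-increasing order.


Divide by x^2 to reach normal form y'' + P_1(x) y' + P_2(x) y = 0 with P_1(x) = -1 - 2/x and P_2(x) = 3 + 2/x^2.
x = 0 is a singular point because the y'-coefficient -1 - 2/x has a pole at x = 0 and the y-coefficient 3 + 2/x^2 has a pole at x = 0.
It is a regular singular point because x P_1(x) = p(x) = -x - 2 and x^2 P_2(x) = q(x) = 3x^2 + 2 are polynomials, hence analytic at x = 0.
p(0) = -2,  q(0) = 2.
Indicial equation: r(r-1) + p(0) r + q(0) = 0, i.e. r^2 + (p(0) - 1) r + q(0) = 0, i.e. r^2 - 3 r + 2 = 0.
Discriminant: (-3)^2 - 4(2) = 1, so r = (3 ± 1)/2.
Solving: r_1 = 2, r_2 = 1.

indicial: r^2 - 3 r + 2 = 0; roots r_1 = 2, r_2 = 1


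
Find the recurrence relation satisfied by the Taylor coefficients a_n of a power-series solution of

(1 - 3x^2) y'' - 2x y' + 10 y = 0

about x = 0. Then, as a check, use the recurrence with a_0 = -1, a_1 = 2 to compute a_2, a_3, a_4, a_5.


Substitute y = sum_n a_n x^n.
(1 - 3 x^2) y'' contributes (n+2)(n+1) a_{n+2} - 3 n(n-1) a_n at x^n.
-2 x y'(x) contributes -2 n a_n at x^n.
10 y(x) contributes 10 a_n at x^n.
Matching x^n: (n+2)(n+1) a_{n+2} + (-3 n(n-1) - 2 n + 10) a_n = 0.
Thus a_{n+2} = (3 n(n-1) + 2 n - 10) / ((n+1)(n+2)) * a_n.

Check with a_0 = -1, a_1 = 2 (apply the recurrence for n = 0, 1, 2, 3): a_0 = -1, a_1 = 2, a_2 = 5, a_3 = -8/3, a_4 = 0, a_5 = -28/15.

a_(n+2) = (3 n(n-1) + 2 n - 10) / ((n+1)(n+2)) * a_n; check: a_0 = -1, a_1 = 2, a_2 = 5, a_3 = -8/3, a_4 = 0, a_5 = -28/15


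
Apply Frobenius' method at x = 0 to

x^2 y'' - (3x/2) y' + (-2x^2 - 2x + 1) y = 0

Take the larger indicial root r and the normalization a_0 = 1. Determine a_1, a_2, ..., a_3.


Write in Frobenius form y'' + (p(x)/x) y' + (q(x)/x^2) y = 0:
  p(x) = -3/2,  q(x) = -2x^2 - 2x + 1.
Indicial equation: r(r-1) + (-3/2) r + (1) = 0 -> roots r_1 = 2, r_2 = 1/2.
Take r = r_1 = 2. Let y(x) = x^r sum_{n>=0} a_n x^n with a_0 = 1.
Substitute y = x^r sum a_n x^n and match x^{r+n}. The recurrence is
  D(n) a_n - 2 a_{n-1} - 2 a_{n-2} = 0,  where D(n) = (r+n)(r+n-1) + (-3/2)(r+n) + (1).
  a_n = [2 a_{n-1} + 2 a_{n-2}] / D(n).
Since the indicial polynomial factors as (r - r_1)(r - r_2), D(n) = (r_1 + n - r_1)(r_1 + n - r_2) = n(n + 3/2).
Evaluating step by step (a_0 = 1):
  n = 1: D(1) = 1(1 + 3/2) = 5/2; numerator = 2(1) = 2; a_1 = (2)/(5/2) = 4/5
  n = 2: D(2) = 2(2 + 3/2) = 7; numerator = 2(4/5) + 2(1) = 18/5; a_2 = (18/5)/(7) = 18/35
  n = 3: D(3) = 3(3 + 3/2) = 27/2; numerator = 2(18/35) + 2(4/5) = 92/35; a_3 = (92/35)/(27/2) = 184/945

r = 2; a_0 = 1; a_1 = 4/5; a_2 = 18/35; a_3 = 184/945


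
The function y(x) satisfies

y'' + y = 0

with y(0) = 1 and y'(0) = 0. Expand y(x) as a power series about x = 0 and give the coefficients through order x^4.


Ansatz: y(x) = sum_{n>=0} a_n x^n, so y'(x) = sum_{n>=1} n a_n x^(n-1) and y''(x) = sum_{n>=2} n(n-1) a_n x^(n-2).
Substitute into P(x) y'' + Q(x) y' + R(x) y = 0 with P(x) = 1, Q(x) = 0, R(x) = 1, and match powers of x.
Initial conditions: a_0 = 1, a_1 = 0.
Setting the coefficient of each power of x to zero and solving order by order (substituting the coefficients already found):
  x^0: 2 a_2 + a_0 = 0  ->  2 a_2 = -a_0 = -1  ->  a_2 = -1/2
  x^1: 6 a_3 + a_1 = 0  ->  6 a_3 = -a_1 = 0  ->  a_3 = 0
  x^2: 12 a_4 + a_2 = 0  ->  12 a_4 = -a_2 = 1/2  ->  a_4 = 1/24
Truncated series: y(x) = 1 - (1/2) x^2 + (1/24) x^4 + O(x^5).

a_0 = 1; a_1 = 0; a_2 = -1/2; a_3 = 0; a_4 = 1/24


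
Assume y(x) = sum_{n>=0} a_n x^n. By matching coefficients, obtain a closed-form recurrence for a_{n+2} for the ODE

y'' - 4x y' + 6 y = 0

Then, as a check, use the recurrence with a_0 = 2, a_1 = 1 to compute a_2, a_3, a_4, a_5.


Substitute y = sum_n a_n x^n.
y''(x) has coefficient (n+2)(n+1) a_{n+2} at x^n;
-4 x y'(x) has coefficient -4 n a_n at x^n (shift);
6 y(x) has coefficient 6 a_n at x^n.
Matching x^n: (n+2)(n+1) a_{n+2} + (-4n + 6) a_n = 0.
Thus a_{n+2} = (4n - 6) / ((n+1)(n+2)) * a_n.

Check with a_0 = 2, a_1 = 1 (apply the recurrence for n = 0, 1, 2, 3): a_0 = 2, a_1 = 1, a_2 = -6, a_3 = -1/3, a_4 = -1, a_5 = -1/10.

a_(n+2) = (4n - 6) / ((n+1)(n+2)) * a_n; check: a_0 = 2, a_1 = 1, a_2 = -6, a_3 = -1/3, a_4 = -1, a_5 = -1/10


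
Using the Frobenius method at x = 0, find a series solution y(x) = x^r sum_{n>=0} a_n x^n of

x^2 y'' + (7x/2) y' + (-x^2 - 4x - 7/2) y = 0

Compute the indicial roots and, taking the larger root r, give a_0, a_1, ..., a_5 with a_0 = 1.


Write in Frobenius form y'' + (p(x)/x) y' + (q(x)/x^2) y = 0:
  p(x) = 7/2,  q(x) = -x^2 - 4x - 7/2.
Indicial equation: r(r-1) + (7/2) r + (-7/2) = 0 -> roots r_1 = 1, r_2 = -7/2.
Take r = r_1 = 1. Let y(x) = x^r sum_{n>=0} a_n x^n with a_0 = 1.
Substitute y = x^r sum a_n x^n and match x^{r+n}. The recurrence is
  D(n) a_n - 4 a_{n-1} - 1 a_{n-2} = 0,  where D(n) = (r+n)(r+n-1) + (7/2)(r+n) + (-7/2).
  a_n = [4 a_{n-1} + 1 a_{n-2}] / D(n).
Since the indicial polynomial factors as (r - r_1)(r - r_2), D(n) = (r_1 + n - r_1)(r_1 + n - r_2) = n(n + 9/2).
Evaluating step by step (a_0 = 1):
  n = 1: D(1) = 1(1 + 9/2) = 11/2; numerator = 4(1) = 4; a_1 = (4)/(11/2) = 8/11
  n = 2: D(2) = 2(2 + 9/2) = 13; numerator = 4(8/11) + 1(1) = 43/11; a_2 = (43/11)/(13) = 43/143
  n = 3: D(3) = 3(3 + 9/2) = 45/2; numerator = 4(43/143) + 1(8/11) = 276/143; a_3 = (276/143)/(45/2) = 184/2145
  n = 4: D(4) = 4(4 + 9/2) = 34; numerator = 4(184/2145) + 1(43/143) = 1381/2145; a_4 = (1381/2145)/(34) = 1381/72930
  n = 5: D(5) = 5(5 + 9/2) = 95/2; numerator = 4(1381/72930) + 1(184/2145) = 1178/7293; a_5 = (1178/7293)/(95/2) = 124/36465

r = 1; a_0 = 1; a_1 = 8/11; a_2 = 43/143; a_3 = 184/2145; a_4 = 1381/72930; a_5 = 124/36465


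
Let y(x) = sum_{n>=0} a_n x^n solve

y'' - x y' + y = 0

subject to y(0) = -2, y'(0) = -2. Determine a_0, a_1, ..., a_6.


Ansatz: y(x) = sum_{n>=0} a_n x^n, so y'(x) = sum_{n>=1} n a_n x^(n-1) and y''(x) = sum_{n>=2} n(n-1) a_n x^(n-2).
Substitute into P(x) y'' + Q(x) y' + R(x) y = 0 with P(x) = 1, Q(x) = -x, R(x) = 1, and match powers of x.
Initial conditions: a_0 = -2, a_1 = -2.
Setting the coefficient of each power of x to zero and solving order by order (substituting the coefficients already found):
  x^0: 2 a_2 + a_0 = 0  ->  2 a_2 = -a_0 = 2  ->  a_2 = 1
  x^1: 6 a_3 = 0  ->  a_3 = 0
  x^2: 12 a_4 - a_2 = 0  ->  12 a_4 = a_2 = 1  ->  a_4 = 1/12
  x^3: 20 a_5 - 2 a_3 = 0  ->  20 a_5 = 2 a_3 = 0  ->  a_5 = 0
  x^4: 30 a_6 - 3 a_4 = 0  ->  30 a_6 = 3 a_4 = 1/4  ->  a_6 = 1/120
Truncated series: y(x) = -2 - 2 x + x^2 + (1/12) x^4 + (1/120) x^6 + O(x^7).

a_0 = -2; a_1 = -2; a_2 = 1; a_3 = 0; a_4 = 1/12; a_5 = 0; a_6 = 1/120


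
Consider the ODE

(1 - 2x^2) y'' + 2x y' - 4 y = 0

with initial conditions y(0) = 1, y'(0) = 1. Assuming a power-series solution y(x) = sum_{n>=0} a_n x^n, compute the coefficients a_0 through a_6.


Ansatz: y(x) = sum_{n>=0} a_n x^n, so y'(x) = sum_{n>=1} n a_n x^(n-1) and y''(x) = sum_{n>=2} n(n-1) a_n x^(n-2).
Substitute into P(x) y'' + Q(x) y' + R(x) y = 0 with P(x) = 1 - 2x^2, Q(x) = 2x, R(x) = -4, and match powers of x.
Initial conditions: a_0 = 1, a_1 = 1.
Setting the coefficient of each power of x to zero and solving order by order (substituting the coefficients already found):
  x^0: 2 a_2 - 4 a_0 = 0  ->  2 a_2 = 4 a_0 = 4  ->  a_2 = 2
  x^1: 6 a_3 - 2 a_1 = 0  ->  6 a_3 = 2 a_1 = 2  ->  a_3 = 1/3
  x^2: 12 a_4 - 4 a_2 = 0  ->  12 a_4 = 4 a_2 = 8  ->  a_4 = 2/3
  x^3: 20 a_5 - 10 a_3 = 0  ->  20 a_5 = 10 a_3 = 10/3  ->  a_5 = 1/6
  x^4: 30 a_6 - 20 a_4 = 0  ->  30 a_6 = 20 a_4 = 40/3  ->  a_6 = 4/9
Truncated series: y(x) = 1 + x + 2 x^2 + (1/3) x^3 + (2/3) x^4 + (1/6) x^5 + (4/9) x^6 + O(x^7).

a_0 = 1; a_1 = 1; a_2 = 2; a_3 = 1/3; a_4 = 2/3; a_5 = 1/6; a_6 = 4/9


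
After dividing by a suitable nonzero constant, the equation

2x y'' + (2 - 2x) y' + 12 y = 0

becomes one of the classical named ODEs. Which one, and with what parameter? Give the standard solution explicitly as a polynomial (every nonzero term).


All three coefficients share the factor 2; dividing through by 2 gives  x y'' + (1 - x) y' + 6 y = 0.
This matches the Laguerre equation x y'' + (1 - x) y' + n y = 0 with n = 6; the polynomial solution is L_6(x).
With y = sum_k a_k x^k, matching x^k gives (k+1)k a_{k+1} + (k+1) a_{k+1} - k a_k + n a_k = 0, i.e. (k+1)^2 a_{k+1} = (k - n) a_k = (k - 6) a_k. The right side vanishes at k = 6, so the series terminates at degree 6.
Standard normalization L_n(0) = 1 gives a_0 = 1. Work upward with a_{k+1} = (k - 6) a_k / (k+1)^2:
  a_1 = (0 - 6)(1) / 1^2 = -6/1 = -6
  a_2 = (1 - 6)(-6) / 2^2 = 30/4 = 15/2
  a_3 = (2 - 6)(15/2) / 3^2 = -30/9 = -10/3
  a_4 = (3 - 6)(-10/3) / 4^2 = 10/16 = 5/8
  a_5 = (4 - 6)(5/8) / 5^2 = (-5/4)/25 = -1/20
  a_6 = (5 - 6)(-1/20) / 6^2 = (1/20)/36 = 1/720
Hence L_6(x) = x^6/720 - x^5/20 + 5 x^4/8 - 10 x^3/3 + 15 x^2/2 - 6 x + 1.

L_6(x); series = x^6/720 - x^5/20 + 5 x^4/8 - 10 x^3/3 + 15 x^2/2 - 6 x + 1


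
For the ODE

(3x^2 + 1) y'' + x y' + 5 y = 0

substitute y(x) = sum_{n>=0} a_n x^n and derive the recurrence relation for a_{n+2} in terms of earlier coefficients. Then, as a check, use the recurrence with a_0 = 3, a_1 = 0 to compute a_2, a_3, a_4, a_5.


Substitute y = sum_n a_n x^n.
(1 + 3 x^2) y'' contributes (n+2)(n+1) a_{n+2} + 3 n(n-1) a_n at x^n.
x y'(x) contributes n a_n at x^n.
5 y(x) contributes 5 a_n at x^n.
Matching x^n: (n+2)(n+1) a_{n+2} + (3 n(n-1) + n + 5) a_n = 0.
Thus a_{n+2} = (-3 n(n-1) - n - 5) / ((n+1)(n+2)) * a_n.

Check with a_0 = 3, a_1 = 0 (apply the recurrence for n = 0, 1, 2, 3): a_0 = 3, a_1 = 0, a_2 = -15/2, a_3 = 0, a_4 = 65/8, a_5 = 0.

a_(n+2) = (-3 n(n-1) - n - 5) / ((n+1)(n+2)) * a_n; check: a_0 = 3, a_1 = 0, a_2 = -15/2, a_3 = 0, a_4 = 65/8, a_5 = 0


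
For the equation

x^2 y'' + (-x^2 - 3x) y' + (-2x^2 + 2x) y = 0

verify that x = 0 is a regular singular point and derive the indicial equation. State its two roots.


Divide by x^2 to reach normal form y'' + P_1(x) y' + P_2(x) y = 0 with P_1(x) = -1 - 3/x and P_2(x) = -2 + 2/x.
x = 0 is a singular point because the y'-coefficient -1 - 3/x has a pole at x = 0 and the y-coefficient -2 + 2/x has a pole at x = 0.
It is a regular singular point because x P_1(x) = p(x) = -x - 3 and x^2 P_2(x) = q(x) = -2x^2 + 2x are polynomials, hence analytic at x = 0.
p(0) = -3,  q(0) = 0.
Indicial equation: r(r-1) + p(0) r + q(0) = 0, i.e. r^2 + (p(0) - 1) r + q(0) = 0, i.e. r^2 - 4 r = 0.
Discriminant: (-4)^2 - 4(0) = 16, so r = (4 ± 4)/2.
Solving: r_1 = 4, r_2 = 0.

indicial: r^2 - 4 r = 0; roots r_1 = 4, r_2 = 0


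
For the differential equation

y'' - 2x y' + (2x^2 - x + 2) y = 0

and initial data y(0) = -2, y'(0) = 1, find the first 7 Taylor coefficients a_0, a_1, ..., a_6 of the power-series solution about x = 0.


Ansatz: y(x) = sum_{n>=0} a_n x^n, so y'(x) = sum_{n>=1} n a_n x^(n-1) and y''(x) = sum_{n>=2} n(n-1) a_n x^(n-2).
Substitute into P(x) y'' + Q(x) y' + R(x) y = 0 with P(x) = 1, Q(x) = -2x, R(x) = 2x^2 - x + 2, and match powers of x.
Initial conditions: a_0 = -2, a_1 = 1.
Setting the coefficient of each power of x to zero and solving order by order (substituting the coefficients already found):
  x^0: 2 a_2 + 2 a_0 = 0  ->  2 a_2 = -2 a_0 = 4  ->  a_2 = 2
  x^1: 6 a_3 - a_0 = 0  ->  6 a_3 = a_0 = -2  ->  a_3 = -1/3
  x^2: 12 a_4 - 2 a_2 - a_1 + 2 a_0 = 0  ->  12 a_4 = 2 a_2 + a_1 - 2 a_0 = 9  ->  a_4 = 3/4
  x^3: 20 a_5 - 4 a_3 - a_2 + 2 a_1 = 0  ->  20 a_5 = 4 a_3 + a_2 - 2 a_1 = -4/3  ->  a_5 = -1/15
  x^4: 30 a_6 - 6 a_4 - a_3 + 2 a_2 = 0  ->  30 a_6 = 6 a_4 + a_3 - 2 a_2 = 1/6  ->  a_6 = 1/180
Truncated series: y(x) = -2 + x + 2 x^2 - (1/3) x^3 + (3/4) x^4 - (1/15) x^5 + (1/180) x^6 + O(x^7).

a_0 = -2; a_1 = 1; a_2 = 2; a_3 = -1/3; a_4 = 3/4; a_5 = -1/15; a_6 = 1/180


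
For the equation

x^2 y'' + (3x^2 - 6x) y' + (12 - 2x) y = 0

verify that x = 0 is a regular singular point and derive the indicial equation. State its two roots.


Divide by x^2 to reach normal form y'' + P_1(x) y' + P_2(x) y = 0 with P_1(x) = 3 - 6/x and P_2(x) = -2/x + 12/x^2.
x = 0 is a singular point because the y'-coefficient 3 - 6/x has a pole at x = 0 and the y-coefficient -2/x + 12/x^2 has a pole at x = 0.
It is a regular singular point because x P_1(x) = p(x) = 3x - 6 and x^2 P_2(x) = q(x) = 12 - 2x are polynomials, hence analytic at x = 0.
p(0) = -6,  q(0) = 12.
Indicial equation: r(r-1) + p(0) r + q(0) = 0, i.e. r^2 + (p(0) - 1) r + q(0) = 0, i.e. r^2 - 7 r + 12 = 0.
Discriminant: (-7)^2 - 4(12) = 1, so r = (7 ± 1)/2.
Solving: r_1 = 4, r_2 = 3.

indicial: r^2 - 7 r + 12 = 0; roots r_1 = 4, r_2 = 3


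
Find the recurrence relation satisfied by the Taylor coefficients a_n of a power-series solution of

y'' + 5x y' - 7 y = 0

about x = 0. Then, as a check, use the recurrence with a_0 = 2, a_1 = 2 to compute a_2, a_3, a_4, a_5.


Substitute y = sum_n a_n x^n.
y''(x) has coefficient (n+2)(n+1) a_{n+2} at x^n;
5 x y'(x) has coefficient 5 n a_n at x^n (shift);
-7 y(x) has coefficient -7 a_n at x^n.
Matching x^n: (n+2)(n+1) a_{n+2} + (5n - 7) a_n = 0.
Thus a_{n+2} = (-5n + 7) / ((n+1)(n+2)) * a_n.

Check with a_0 = 2, a_1 = 2 (apply the recurrence for n = 0, 1, 2, 3): a_0 = 2, a_1 = 2, a_2 = 7, a_3 = 2/3, a_4 = -7/4, a_5 = -4/15.

a_(n+2) = (-5n + 7) / ((n+1)(n+2)) * a_n; check: a_0 = 2, a_1 = 2, a_2 = 7, a_3 = 2/3, a_4 = -7/4, a_5 = -4/15


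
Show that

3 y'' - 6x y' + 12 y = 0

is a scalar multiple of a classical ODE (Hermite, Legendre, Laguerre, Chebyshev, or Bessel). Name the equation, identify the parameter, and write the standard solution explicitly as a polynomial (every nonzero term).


All three coefficients share the factor 3; dividing through by 3 gives  y'' - 2x y' + 4 y = 0.
This matches the Hermite equation y'' - 2x y' + 2n y = 0 with 2n = 4, so n = 2; the polynomial solution is H_2(x).
With y = sum_k a_k x^k, matching x^k gives (k+2)(k+1) a_{k+2} = 2(k - n) a_k = 2(k - 2) a_k. The right side vanishes at k = 2, so the series with the parity of 2 terminates at degree 2.
Standard normalization: leading coefficient of H_n is 2^n, so a_2 = 2^2 = 4. Work downward with a_k = (k+1)(k+2) a_{k+2} / (2(k - n)):
  a_0 = (1)(2)(4) / (2(0 - 2)) = 8/(-4) = -2
Hence H_2(x) = 4 x^2 - 2.

H_2(x); series = 4 x^2 - 2


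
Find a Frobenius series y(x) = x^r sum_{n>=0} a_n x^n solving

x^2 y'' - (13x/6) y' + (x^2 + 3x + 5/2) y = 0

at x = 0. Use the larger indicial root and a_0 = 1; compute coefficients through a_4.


Write in Frobenius form y'' + (p(x)/x) y' + (q(x)/x^2) y = 0:
  p(x) = -13/6,  q(x) = x^2 + 3x + 5/2.
Indicial equation: r(r-1) + (-13/6) r + (5/2) = 0 -> roots r_1 = 5/3, r_2 = 3/2.
Take r = r_1 = 5/3. Let y(x) = x^r sum_{n>=0} a_n x^n with a_0 = 1.
Substitute y = x^r sum a_n x^n and match x^{r+n}. The recurrence is
  D(n) a_n + 3 a_{n-1} + 1 a_{n-2} = 0,  where D(n) = (r+n)(r+n-1) + (-13/6)(r+n) + (5/2).
  a_n = [-3 a_{n-1} - 1 a_{n-2}] / D(n).
Since the indicial polynomial factors as (r - r_1)(r - r_2), D(n) = (r_1 + n - r_1)(r_1 + n - r_2) = n(n + 1/6).
Evaluating step by step (a_0 = 1):
  n = 1: D(1) = 1(1 + 1/6) = 7/6; numerator = -3(1) = -3; a_1 = (-3)/(7/6) = -18/7
  n = 2: D(2) = 2(2 + 1/6) = 13/3; numerator = -3(-18/7) - 1(1) = 47/7; a_2 = (47/7)/(13/3) = 141/91
  n = 3: D(3) = 3(3 + 1/6) = 19/2; numerator = -3(141/91) - 1(-18/7) = -27/13; a_3 = (-27/13)/(19/2) = -54/247
  n = 4: D(4) = 4(4 + 1/6) = 50/3; numerator = -3(-54/247) - 1(141/91) = -1545/1729; a_4 = (-1545/1729)/(50/3) = -927/17290

r = 5/3; a_0 = 1; a_1 = -18/7; a_2 = 141/91; a_3 = -54/247; a_4 = -927/17290


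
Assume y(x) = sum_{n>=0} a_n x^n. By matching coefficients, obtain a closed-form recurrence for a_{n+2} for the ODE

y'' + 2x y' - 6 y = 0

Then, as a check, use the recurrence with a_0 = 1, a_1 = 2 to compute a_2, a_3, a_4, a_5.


Substitute y = sum_n a_n x^n.
y''(x) has coefficient (n+2)(n+1) a_{n+2} at x^n;
2 x y'(x) has coefficient 2 n a_n at x^n (shift);
-6 y(x) has coefficient -6 a_n at x^n.
Matching x^n: (n+2)(n+1) a_{n+2} + (2n - 6) a_n = 0.
Thus a_{n+2} = (-2n + 6) / ((n+1)(n+2)) * a_n.

Check with a_0 = 1, a_1 = 2 (apply the recurrence for n = 0, 1, 2, 3): a_0 = 1, a_1 = 2, a_2 = 3, a_3 = 4/3, a_4 = 1/2, a_5 = 0.

a_(n+2) = (-2n + 6) / ((n+1)(n+2)) * a_n; check: a_0 = 1, a_1 = 2, a_2 = 3, a_3 = 4/3, a_4 = 1/2, a_5 = 0


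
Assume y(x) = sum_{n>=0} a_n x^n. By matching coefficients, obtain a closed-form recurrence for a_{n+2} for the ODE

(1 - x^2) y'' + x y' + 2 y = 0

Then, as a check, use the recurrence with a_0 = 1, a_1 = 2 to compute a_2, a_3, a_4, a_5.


Substitute y = sum_n a_n x^n.
(1 - 1 x^2) y'' contributes (n+2)(n+1) a_{n+2} - n(n-1) a_n at x^n.
x y'(x) contributes n a_n at x^n.
2 y(x) contributes 2 a_n at x^n.
Matching x^n: (n+2)(n+1) a_{n+2} + (-n(n-1) + n + 2) a_n = 0.
Thus a_{n+2} = (n(n-1) - n - 2) / ((n+1)(n+2)) * a_n.

Check with a_0 = 1, a_1 = 2 (apply the recurrence for n = 0, 1, 2, 3): a_0 = 1, a_1 = 2, a_2 = -1, a_3 = -1, a_4 = 1/6, a_5 = -1/20.

a_(n+2) = (n(n-1) - n - 2) / ((n+1)(n+2)) * a_n; check: a_0 = 1, a_1 = 2, a_2 = -1, a_3 = -1, a_4 = 1/6, a_5 = -1/20


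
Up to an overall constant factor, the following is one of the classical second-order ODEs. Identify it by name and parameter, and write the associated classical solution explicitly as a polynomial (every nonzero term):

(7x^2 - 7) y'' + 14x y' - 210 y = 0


All three coefficients share the factor -7; dividing through by -7 gives  (1 - x^2) y'' - 2x y' + 30 y = 0.
This matches the Legendre equation (1 - x^2) y'' - 2x y' + n(n+1) y = 0 (note the -2x y' term) with n(n+1) = 30, so n = 5; the polynomial solution is P_5(x).
With y = sum_k a_k x^k, matching x^k gives (k+2)(k+1) a_{k+2} = [k(k+1) - n(n+1)] a_k = (k - 5)(k + 6) a_k. The right side vanishes at k = 5, so the series with the parity of 5 terminates at degree 5.
Standard normalization (P_n(1) = 1): leading coefficient (2n)!/(2^n (n!)^2) = 3628800/(32*14400) = 63/8, so a_5 = 63/8. Work downward with a_k = (k+1)(k+2) a_{k+2} / ((k - 5)(k + 6)):
  a_3 = (4)(5)(63/8) / ((3 - 5)(3 + 6)) = (315/2)/(-18) = -35/4
  a_1 = (2)(3)(-35/4) / ((1 - 5)(1 + 6)) = (-105/2)/(-28) = 15/8
Hence P_5(x) = 63 x^5/8 - 35 x^3/4 + 15 x/8.

P_5(x); series = 63 x^5/8 - 35 x^3/4 + 15 x/8


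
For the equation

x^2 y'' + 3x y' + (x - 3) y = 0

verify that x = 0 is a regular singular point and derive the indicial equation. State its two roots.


Divide by x^2 to reach normal form y'' + P_1(x) y' + P_2(x) y = 0 with P_1(x) = 3/x and P_2(x) = 1/x - 3/x^2.
x = 0 is a singular point because the y'-coefficient 3/x has a pole at x = 0 and the y-coefficient 1/x - 3/x^2 has a pole at x = 0.
It is a regular singular point because x P_1(x) = p(x) = 3 and x^2 P_2(x) = q(x) = x - 3 are polynomials, hence analytic at x = 0.
p(0) = 3,  q(0) = -3.
Indicial equation: r(r-1) + p(0) r + q(0) = 0, i.e. r^2 + (p(0) - 1) r + q(0) = 0, i.e. r^2 + 2 r - 3 = 0.
Discriminant: (2)^2 - 4(-3) = 16, so r = (-2 ± 4)/2.
Solving: r_1 = 1, r_2 = -3.

indicial: r^2 + 2 r - 3 = 0; roots r_1 = 1, r_2 = -3


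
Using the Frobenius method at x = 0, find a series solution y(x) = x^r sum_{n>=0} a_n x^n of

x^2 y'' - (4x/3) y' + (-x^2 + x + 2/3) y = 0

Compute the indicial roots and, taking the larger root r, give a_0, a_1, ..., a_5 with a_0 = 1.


Write in Frobenius form y'' + (p(x)/x) y' + (q(x)/x^2) y = 0:
  p(x) = -4/3,  q(x) = -x^2 + x + 2/3.
Indicial equation: r(r-1) + (-4/3) r + (2/3) = 0 -> roots r_1 = 2, r_2 = 1/3.
Take r = r_1 = 2. Let y(x) = x^r sum_{n>=0} a_n x^n with a_0 = 1.
Substitute y = x^r sum a_n x^n and match x^{r+n}. The recurrence is
  D(n) a_n + 1 a_{n-1} - 1 a_{n-2} = 0,  where D(n) = (r+n)(r+n-1) + (-4/3)(r+n) + (2/3).
  a_n = [-1 a_{n-1} + 1 a_{n-2}] / D(n).
Since the indicial polynomial factors as (r - r_1)(r - r_2), D(n) = (r_1 + n - r_1)(r_1 + n - r_2) = n(n + 5/3).
Evaluating step by step (a_0 = 1):
  n = 1: D(1) = 1(1 + 5/3) = 8/3; numerator = -1(1) = -1; a_1 = (-1)/(8/3) = -3/8
  n = 2: D(2) = 2(2 + 5/3) = 22/3; numerator = -1(-3/8) + 1(1) = 11/8; a_2 = (11/8)/(22/3) = 3/16
  n = 3: D(3) = 3(3 + 5/3) = 14; numerator = -1(3/16) + 1(-3/8) = -9/16; a_3 = (-9/16)/(14) = -9/224
  n = 4: D(4) = 4(4 + 5/3) = 68/3; numerator = -1(-9/224) + 1(3/16) = 51/224; a_4 = (51/224)/(68/3) = 9/896
  n = 5: D(5) = 5(5 + 5/3) = 100/3; numerator = -1(9/896) + 1(-9/224) = -45/896; a_5 = (-45/896)/(100/3) = -27/17920

r = 2; a_0 = 1; a_1 = -3/8; a_2 = 3/16; a_3 = -9/224; a_4 = 9/896; a_5 = -27/17920


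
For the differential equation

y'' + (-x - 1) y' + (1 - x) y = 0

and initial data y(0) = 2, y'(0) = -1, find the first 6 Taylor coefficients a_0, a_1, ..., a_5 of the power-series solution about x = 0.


Ansatz: y(x) = sum_{n>=0} a_n x^n, so y'(x) = sum_{n>=1} n a_n x^(n-1) and y''(x) = sum_{n>=2} n(n-1) a_n x^(n-2).
Substitute into P(x) y'' + Q(x) y' + R(x) y = 0 with P(x) = 1, Q(x) = -x - 1, R(x) = 1 - x, and match powers of x.
Initial conditions: a_0 = 2, a_1 = -1.
Setting the coefficient of each power of x to zero and solving order by order (substituting the coefficients already found):
  x^0: 2 a_2 - a_1 + a_0 = 0  ->  2 a_2 = a_1 - a_0 = -3  ->  a_2 = -3/2
  x^1: 6 a_3 - 2 a_2 - a_0 = 0  ->  6 a_3 = 2 a_2 + a_0 = -1  ->  a_3 = -1/6
  x^2: 12 a_4 - 3 a_3 - a_2 - a_1 = 0  ->  12 a_4 = 3 a_3 + a_2 + a_1 = -3  ->  a_4 = -1/4
  x^3: 20 a_5 - 4 a_4 - 2 a_3 - a_2 = 0  ->  20 a_5 = 4 a_4 + 2 a_3 + a_2 = -17/6  ->  a_5 = -17/120
Truncated series: y(x) = 2 - x - (3/2) x^2 - (1/6) x^3 - (1/4) x^4 - (17/120) x^5 + O(x^6).

a_0 = 2; a_1 = -1; a_2 = -3/2; a_3 = -1/6; a_4 = -1/4; a_5 = -17/120


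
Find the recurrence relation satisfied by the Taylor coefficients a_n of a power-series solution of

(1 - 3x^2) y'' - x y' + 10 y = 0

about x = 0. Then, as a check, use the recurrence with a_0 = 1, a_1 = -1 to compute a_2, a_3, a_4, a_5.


Substitute y = sum_n a_n x^n.
(1 - 3 x^2) y'' contributes (n+2)(n+1) a_{n+2} - 3 n(n-1) a_n at x^n.
-x y'(x) contributes -n a_n at x^n.
10 y(x) contributes 10 a_n at x^n.
Matching x^n: (n+2)(n+1) a_{n+2} + (-3 n(n-1) - n + 10) a_n = 0.
Thus a_{n+2} = (3 n(n-1) + n - 10) / ((n+1)(n+2)) * a_n.

Check with a_0 = 1, a_1 = -1 (apply the recurrence for n = 0, 1, 2, 3): a_0 = 1, a_1 = -1, a_2 = -5, a_3 = 3/2, a_4 = 5/6, a_5 = 33/40.

a_(n+2) = (3 n(n-1) + n - 10) / ((n+1)(n+2)) * a_n; check: a_0 = 1, a_1 = -1, a_2 = -5, a_3 = 3/2, a_4 = 5/6, a_5 = 33/40


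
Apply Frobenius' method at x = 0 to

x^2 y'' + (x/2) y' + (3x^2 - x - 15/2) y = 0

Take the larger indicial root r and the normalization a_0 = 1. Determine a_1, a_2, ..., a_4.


Write in Frobenius form y'' + (p(x)/x) y' + (q(x)/x^2) y = 0:
  p(x) = 1/2,  q(x) = 3x^2 - x - 15/2.
Indicial equation: r(r-1) + (1/2) r + (-15/2) = 0 -> roots r_1 = 3, r_2 = -5/2.
Take r = r_1 = 3. Let y(x) = x^r sum_{n>=0} a_n x^n with a_0 = 1.
Substitute y = x^r sum a_n x^n and match x^{r+n}. The recurrence is
  D(n) a_n - 1 a_{n-1} + 3 a_{n-2} = 0,  where D(n) = (r+n)(r+n-1) + (1/2)(r+n) + (-15/2).
  a_n = [1 a_{n-1} - 3 a_{n-2}] / D(n).
Since the indicial polynomial factors as (r - r_1)(r - r_2), D(n) = (r_1 + n - r_1)(r_1 + n - r_2) = n(n + 11/2).
Evaluating step by step (a_0 = 1):
  n = 1: D(1) = 1(1 + 11/2) = 13/2; numerator = 1(1) = 1; a_1 = (1)/(13/2) = 2/13
  n = 2: D(2) = 2(2 + 11/2) = 15; numerator = 1(2/13) - 3(1) = -37/13; a_2 = (-37/13)/(15) = -37/195
  n = 3: D(3) = 3(3 + 11/2) = 51/2; numerator = 1(-37/195) - 3(2/13) = -127/195; a_3 = (-127/195)/(51/2) = -254/9945
  n = 4: D(4) = 4(4 + 11/2) = 38; numerator = 1(-254/9945) - 3(-37/195) = 5407/9945; a_4 = (5407/9945)/(38) = 5407/377910

r = 3; a_0 = 1; a_1 = 2/13; a_2 = -37/195; a_3 = -254/9945; a_4 = 5407/377910


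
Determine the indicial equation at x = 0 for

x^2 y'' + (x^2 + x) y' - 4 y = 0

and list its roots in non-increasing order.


Divide by x^2 to reach normal form y'' + P_1(x) y' + P_2(x) y = 0 with P_1(x) = 1 + 1/x and P_2(x) = -4/x^2.
x = 0 is a singular point because the y'-coefficient 1 + 1/x has a pole at x = 0 and the y-coefficient -4/x^2 has a pole at x = 0.
It is a regular singular point because x P_1(x) = p(x) = x + 1 and x^2 P_2(x) = q(x) = -4 are polynomials, hence analytic at x = 0.
p(0) = 1,  q(0) = -4.
Indicial equation: r(r-1) + p(0) r + q(0) = 0, i.e. r^2 + (p(0) - 1) r + q(0) = 0, i.e. r^2 - 4 = 0.
Discriminant: (0)^2 - 4(-4) = 16, so r = (0 ± 4)/2.
Solving: r_1 = 2, r_2 = -2.

indicial: r^2 - 4 = 0; roots r_1 = 2, r_2 = -2


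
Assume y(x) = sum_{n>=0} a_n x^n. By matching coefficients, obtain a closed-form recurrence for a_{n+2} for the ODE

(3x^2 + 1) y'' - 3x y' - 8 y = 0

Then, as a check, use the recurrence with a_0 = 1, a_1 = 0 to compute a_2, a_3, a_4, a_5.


Substitute y = sum_n a_n x^n.
(1 + 3 x^2) y'' contributes (n+2)(n+1) a_{n+2} + 3 n(n-1) a_n at x^n.
-3 x y'(x) contributes -3 n a_n at x^n.
-8 y(x) contributes -8 a_n at x^n.
Matching x^n: (n+2)(n+1) a_{n+2} + (3 n(n-1) - 3 n - 8) a_n = 0.
Thus a_{n+2} = (-3 n(n-1) + 3 n + 8) / ((n+1)(n+2)) * a_n.

Check with a_0 = 1, a_1 = 0 (apply the recurrence for n = 0, 1, 2, 3): a_0 = 1, a_1 = 0, a_2 = 4, a_3 = 0, a_4 = 8/3, a_5 = 0.

a_(n+2) = (-3 n(n-1) + 3 n + 8) / ((n+1)(n+2)) * a_n; check: a_0 = 1, a_1 = 0, a_2 = 4, a_3 = 0, a_4 = 8/3, a_5 = 0


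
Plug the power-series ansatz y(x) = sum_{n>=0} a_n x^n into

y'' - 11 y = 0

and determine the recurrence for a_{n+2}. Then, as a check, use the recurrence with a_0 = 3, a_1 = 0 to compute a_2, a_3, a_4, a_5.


Substitute y = sum_n a_n x^n into y'' + (const) y = 0.
y''(x) = sum_{n>=0} (n+2)(n+1) a_{n+2} x^n.
The ODE becomes sum_n [(n+2)(n+1) a_{n+2} - 11 a_n] x^n = 0.
Setting each coefficient to zero gives the recurrence:
  (n+2)(n+1) a_{n+2} - 11 a_n = 0,
  a_{n+2} = 11 / ((n+1)(n+2)) a_n.

Check with a_0 = 3, a_1 = 0 (apply the recurrence for n = 0, 1, 2, 3): a_0 = 3, a_1 = 0, a_2 = 33/2, a_3 = 0, a_4 = 121/8, a_5 = 0.

a_{n+2} = 11/((n+1)(n+2)) * a_n; check: a_0 = 3, a_1 = 0, a_2 = 33/2, a_3 = 0, a_4 = 121/8, a_5 = 0


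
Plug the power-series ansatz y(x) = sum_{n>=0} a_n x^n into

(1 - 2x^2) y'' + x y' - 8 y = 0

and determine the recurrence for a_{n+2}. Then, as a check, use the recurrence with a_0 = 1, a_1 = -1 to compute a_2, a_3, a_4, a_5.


Substitute y = sum_n a_n x^n.
(1 - 2 x^2) y'' contributes (n+2)(n+1) a_{n+2} - 2 n(n-1) a_n at x^n.
x y'(x) contributes n a_n at x^n.
-8 y(x) contributes -8 a_n at x^n.
Matching x^n: (n+2)(n+1) a_{n+2} + (-2 n(n-1) + n - 8) a_n = 0.
Thus a_{n+2} = (2 n(n-1) - n + 8) / ((n+1)(n+2)) * a_n.

Check with a_0 = 1, a_1 = -1 (apply the recurrence for n = 0, 1, 2, 3): a_0 = 1, a_1 = -1, a_2 = 4, a_3 = -7/6, a_4 = 10/3, a_5 = -119/120.

a_(n+2) = (2 n(n-1) - n + 8) / ((n+1)(n+2)) * a_n; check: a_0 = 1, a_1 = -1, a_2 = 4, a_3 = -7/6, a_4 = 10/3, a_5 = -119/120


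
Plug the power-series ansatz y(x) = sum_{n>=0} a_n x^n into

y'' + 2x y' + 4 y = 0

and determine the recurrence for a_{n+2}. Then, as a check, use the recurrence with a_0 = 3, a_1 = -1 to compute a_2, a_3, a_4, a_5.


Substitute y = sum_n a_n x^n.
y''(x) has coefficient (n+2)(n+1) a_{n+2} at x^n;
2 x y'(x) has coefficient 2 n a_n at x^n (shift);
4 y(x) has coefficient 4 a_n at x^n.
Matching x^n: (n+2)(n+1) a_{n+2} + (2n + 4) a_n = 0.
Thus a_{n+2} = (-2n - 4) / ((n+1)(n+2)) * a_n.

Check with a_0 = 3, a_1 = -1 (apply the recurrence for n = 0, 1, 2, 3): a_0 = 3, a_1 = -1, a_2 = -6, a_3 = 1, a_4 = 4, a_5 = -1/2.

a_(n+2) = (-2n - 4) / ((n+1)(n+2)) * a_n; check: a_0 = 3, a_1 = -1, a_2 = -6, a_3 = 1, a_4 = 4, a_5 = -1/2


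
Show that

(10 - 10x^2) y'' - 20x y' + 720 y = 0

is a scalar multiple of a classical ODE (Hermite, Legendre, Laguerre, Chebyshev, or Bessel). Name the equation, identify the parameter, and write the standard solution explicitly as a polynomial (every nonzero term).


All three coefficients share the factor 10; dividing through by 10 gives  (1 - x^2) y'' - 2x y' + 72 y = 0.
This matches the Legendre equation (1 - x^2) y'' - 2x y' + n(n+1) y = 0 (note the -2x y' term) with n(n+1) = 72, so n = 8; the polynomial solution is P_8(x).
With y = sum_k a_k x^k, matching x^k gives (k+2)(k+1) a_{k+2} = [k(k+1) - n(n+1)] a_k = (k - 8)(k + 9) a_k. The right side vanishes at k = 8, so the series with the parity of 8 terminates at degree 8.
Standard normalization (P_n(1) = 1): leading coefficient (2n)!/(2^n (n!)^2) = 20922789888000/(256*1625702400) = 6435/128, so a_8 = 6435/128. Work downward with a_k = (k+1)(k+2) a_{k+2} / ((k - 8)(k + 9)):
  a_6 = (7)(8)(6435/128) / ((6 - 8)(6 + 9)) = (45045/16)/(-30) = -3003/32
  a_4 = (5)(6)(-3003/32) / ((4 - 8)(4 + 9)) = (-45045/16)/(-52) = 3465/64
  a_2 = (3)(4)(3465/64) / ((2 - 8)(2 + 9)) = (10395/16)/(-66) = -315/32
  a_0 = (1)(2)(-315/32) / ((0 - 8)(0 + 9)) = (-315/16)/(-72) = 35/128
Hence P_8(x) = 6435 x^8/128 - 3003 x^6/32 + 3465 x^4/64 - 315 x^2/32 + 35/128.

P_8(x); series = 6435 x^8/128 - 3003 x^6/32 + 3465 x^4/64 - 315 x^2/32 + 35/128


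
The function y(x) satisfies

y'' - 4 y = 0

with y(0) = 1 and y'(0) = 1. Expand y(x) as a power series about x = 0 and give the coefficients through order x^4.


Ansatz: y(x) = sum_{n>=0} a_n x^n, so y'(x) = sum_{n>=1} n a_n x^(n-1) and y''(x) = sum_{n>=2} n(n-1) a_n x^(n-2).
Substitute into P(x) y'' + Q(x) y' + R(x) y = 0 with P(x) = 1, Q(x) = 0, R(x) = -4, and match powers of x.
Initial conditions: a_0 = 1, a_1 = 1.
Setting the coefficient of each power of x to zero and solving order by order (substituting the coefficients already found):
  x^0: 2 a_2 - 4 a_0 = 0  ->  2 a_2 = 4 a_0 = 4  ->  a_2 = 2
  x^1: 6 a_3 - 4 a_1 = 0  ->  6 a_3 = 4 a_1 = 4  ->  a_3 = 2/3
  x^2: 12 a_4 - 4 a_2 = 0  ->  12 a_4 = 4 a_2 = 8  ->  a_4 = 2/3
Truncated series: y(x) = 1 + x + 2 x^2 + (2/3) x^3 + (2/3) x^4 + O(x^5).

a_0 = 1; a_1 = 1; a_2 = 2; a_3 = 2/3; a_4 = 2/3


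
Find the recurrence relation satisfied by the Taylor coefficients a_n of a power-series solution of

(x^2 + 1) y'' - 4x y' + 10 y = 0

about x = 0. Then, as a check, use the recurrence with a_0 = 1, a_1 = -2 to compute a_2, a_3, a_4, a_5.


Substitute y = sum_n a_n x^n.
(1 + 1 x^2) y'' contributes (n+2)(n+1) a_{n+2} + n(n-1) a_n at x^n.
-4 x y'(x) contributes -4 n a_n at x^n.
10 y(x) contributes 10 a_n at x^n.
Matching x^n: (n+2)(n+1) a_{n+2} + (n(n-1) - 4 n + 10) a_n = 0.
Thus a_{n+2} = (-n(n-1) + 4 n - 10) / ((n+1)(n+2)) * a_n.

Check with a_0 = 1, a_1 = -2 (apply the recurrence for n = 0, 1, 2, 3): a_0 = 1, a_1 = -2, a_2 = -5, a_3 = 2, a_4 = 5/3, a_5 = -2/5.

a_(n+2) = (-n(n-1) + 4 n - 10) / ((n+1)(n+2)) * a_n; check: a_0 = 1, a_1 = -2, a_2 = -5, a_3 = 2, a_4 = 5/3, a_5 = -2/5


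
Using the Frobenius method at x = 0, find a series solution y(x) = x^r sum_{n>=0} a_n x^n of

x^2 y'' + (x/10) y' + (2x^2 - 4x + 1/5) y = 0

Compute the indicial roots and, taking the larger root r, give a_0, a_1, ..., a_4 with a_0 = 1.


Write in Frobenius form y'' + (p(x)/x) y' + (q(x)/x^2) y = 0:
  p(x) = 1/10,  q(x) = 2x^2 - 4x + 1/5.
Indicial equation: r(r-1) + (1/10) r + (1/5) = 0 -> roots r_1 = 1/2, r_2 = 2/5.
Take r = r_1 = 1/2. Let y(x) = x^r sum_{n>=0} a_n x^n with a_0 = 1.
Substitute y = x^r sum a_n x^n and match x^{r+n}. The recurrence is
  D(n) a_n - 4 a_{n-1} + 2 a_{n-2} = 0,  where D(n) = (r+n)(r+n-1) + (1/10)(r+n) + (1/5).
  a_n = [4 a_{n-1} - 2 a_{n-2}] / D(n).
Since the indicial polynomial factors as (r - r_1)(r - r_2), D(n) = (r_1 + n - r_1)(r_1 + n - r_2) = n(n + 1/10).
Evaluating step by step (a_0 = 1):
  n = 1: D(1) = 1(1 + 1/10) = 11/10; numerator = 4(1) = 4; a_1 = (4)/(11/10) = 40/11
  n = 2: D(2) = 2(2 + 1/10) = 21/5; numerator = 4(40/11) - 2(1) = 138/11; a_2 = (138/11)/(21/5) = 230/77
  n = 3: D(3) = 3(3 + 1/10) = 93/10; numerator = 4(230/77) - 2(40/11) = 360/77; a_3 = (360/77)/(93/10) = 1200/2387
  n = 4: D(4) = 4(4 + 1/10) = 82/5; numerator = 4(1200/2387) - 2(230/77) = -860/217; a_4 = (-860/217)/(82/5) = -2150/8897

r = 1/2; a_0 = 1; a_1 = 40/11; a_2 = 230/77; a_3 = 1200/2387; a_4 = -2150/8897


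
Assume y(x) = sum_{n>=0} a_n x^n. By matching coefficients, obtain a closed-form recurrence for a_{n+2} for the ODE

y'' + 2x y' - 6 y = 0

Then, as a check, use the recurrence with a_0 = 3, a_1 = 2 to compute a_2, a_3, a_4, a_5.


Substitute y = sum_n a_n x^n.
y''(x) has coefficient (n+2)(n+1) a_{n+2} at x^n;
2 x y'(x) has coefficient 2 n a_n at x^n (shift);
-6 y(x) has coefficient -6 a_n at x^n.
Matching x^n: (n+2)(n+1) a_{n+2} + (2n - 6) a_n = 0.
Thus a_{n+2} = (-2n + 6) / ((n+1)(n+2)) * a_n.

Check with a_0 = 3, a_1 = 2 (apply the recurrence for n = 0, 1, 2, 3): a_0 = 3, a_1 = 2, a_2 = 9, a_3 = 4/3, a_4 = 3/2, a_5 = 0.

a_(n+2) = (-2n + 6) / ((n+1)(n+2)) * a_n; check: a_0 = 3, a_1 = 2, a_2 = 9, a_3 = 4/3, a_4 = 3/2, a_5 = 0


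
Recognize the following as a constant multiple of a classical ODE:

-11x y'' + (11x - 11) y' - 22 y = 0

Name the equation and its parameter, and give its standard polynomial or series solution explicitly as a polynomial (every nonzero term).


All three coefficients share the factor -11; dividing through by -11 gives  x y'' + (1 - x) y' + 2 y = 0.
This matches the Laguerre equation x y'' + (1 - x) y' + n y = 0 with n = 2; the polynomial solution is L_2(x).
With y = sum_k a_k x^k, matching x^k gives (k+1)k a_{k+1} + (k+1) a_{k+1} - k a_k + n a_k = 0, i.e. (k+1)^2 a_{k+1} = (k - n) a_k = (k - 2) a_k. The right side vanishes at k = 2, so the series terminates at degree 2.
Standard normalization L_n(0) = 1 gives a_0 = 1. Work upward with a_{k+1} = (k - 2) a_k / (k+1)^2:
  a_1 = (0 - 2)(1) / 1^2 = -2/1 = -2
  a_2 = (1 - 2)(-2) / 2^2 = 2/4 = 1/2
Hence L_2(x) = x^2/2 - 2 x + 1.

L_2(x); series = x^2/2 - 2 x + 1


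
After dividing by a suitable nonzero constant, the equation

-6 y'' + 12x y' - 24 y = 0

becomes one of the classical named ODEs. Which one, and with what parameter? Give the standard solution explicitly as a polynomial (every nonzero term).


All three coefficients share the factor -6; dividing through by -6 gives  y'' - 2x y' + 4 y = 0.
This matches the Hermite equation y'' - 2x y' + 2n y = 0 with 2n = 4, so n = 2; the polynomial solution is H_2(x).
With y = sum_k a_k x^k, matching x^k gives (k+2)(k+1) a_{k+2} = 2(k - n) a_k = 2(k - 2) a_k. The right side vanishes at k = 2, so the series with the parity of 2 terminates at degree 2.
Standard normalization: leading coefficient of H_n is 2^n, so a_2 = 2^2 = 4. Work downward with a_k = (k+1)(k+2) a_{k+2} / (2(k - n)):
  a_0 = (1)(2)(4) / (2(0 - 2)) = 8/(-4) = -2
Hence H_2(x) = 4 x^2 - 2.

H_2(x); series = 4 x^2 - 2


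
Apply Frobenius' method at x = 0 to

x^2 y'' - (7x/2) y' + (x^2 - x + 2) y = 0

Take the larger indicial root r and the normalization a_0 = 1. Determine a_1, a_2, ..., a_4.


Write in Frobenius form y'' + (p(x)/x) y' + (q(x)/x^2) y = 0:
  p(x) = -7/2,  q(x) = x^2 - x + 2.
Indicial equation: r(r-1) + (-7/2) r + (2) = 0 -> roots r_1 = 4, r_2 = 1/2.
Take r = r_1 = 4. Let y(x) = x^r sum_{n>=0} a_n x^n with a_0 = 1.
Substitute y = x^r sum a_n x^n and match x^{r+n}. The recurrence is
  D(n) a_n - 1 a_{n-1} + 1 a_{n-2} = 0,  where D(n) = (r+n)(r+n-1) + (-7/2)(r+n) + (2).
  a_n = [1 a_{n-1} - 1 a_{n-2}] / D(n).
Since the indicial polynomial factors as (r - r_1)(r - r_2), D(n) = (r_1 + n - r_1)(r_1 + n - r_2) = n(n + 7/2).
Evaluating step by step (a_0 = 1):
  n = 1: D(1) = 1(1 + 7/2) = 9/2; numerator = 1(1) = 1; a_1 = (1)/(9/2) = 2/9
  n = 2: D(2) = 2(2 + 7/2) = 11; numerator = 1(2/9) - 1(1) = -7/9; a_2 = (-7/9)/(11) = -7/99
  n = 3: D(3) = 3(3 + 7/2) = 39/2; numerator = 1(-7/99) - 1(2/9) = -29/99; a_3 = (-29/99)/(39/2) = -58/3861
  n = 4: D(4) = 4(4 + 7/2) = 30; numerator = 1(-58/3861) - 1(-7/99) = 215/3861; a_4 = (215/3861)/(30) = 43/23166

r = 4; a_0 = 1; a_1 = 2/9; a_2 = -7/99; a_3 = -58/3861; a_4 = 43/23166
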